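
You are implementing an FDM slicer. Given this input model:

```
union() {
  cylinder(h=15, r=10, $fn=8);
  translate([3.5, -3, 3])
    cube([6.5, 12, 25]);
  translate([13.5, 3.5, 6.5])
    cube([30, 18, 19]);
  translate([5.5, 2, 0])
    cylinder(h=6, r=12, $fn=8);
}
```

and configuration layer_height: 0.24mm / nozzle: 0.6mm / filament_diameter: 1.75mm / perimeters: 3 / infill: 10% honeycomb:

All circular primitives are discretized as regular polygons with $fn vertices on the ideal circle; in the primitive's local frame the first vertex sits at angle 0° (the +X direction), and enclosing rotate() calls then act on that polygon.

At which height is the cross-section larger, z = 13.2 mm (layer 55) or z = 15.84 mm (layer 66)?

Layer 55 (z = 13.2): the cylinder: section is a regular 8-gon, circumradius r=10 (area = (8/2)·10.000²·sin(360°/8) = 282.84 mm²); the cube at (3.5, -3) is present — its section is the full 6.5×12 rectangle (area 78.00 mm²); the cube at (13.5, 3.5) is present — its section is the full 30×18 rectangle (area 540.00 mm²); the cylinder at (5.5, 2) is not intersected at this z (z outside [0, 6]); Merging all regions: the regions partially overlap — summed areas 900.84 mm² minus the doubly-counted overlap 55.88 mm² gives 844.96 mm² — area = 844.96 mm². So its area = 844.96 mm². Layer 66 (z = 15.84): the cylinder is not intersected at this z (z outside [0, 15]); the cube at (3.5, -3) is present — its section is the full 6.5×12 rectangle (area 78.00 mm²); the cube at (13.5, 3.5) is present — its section is the full 30×18 rectangle (area 540.00 mm²); the cylinder at (5.5, 2) is absent (z outside [0, 6]); Combining (union): the 2 present regions are separate (no shared area or edge), so areas and boundary lengths simply add and each stays a separate island — area = 618.00 mm². So its area = 618.00 mm². Layer 55 is larger (844.96 vs 618.00 mm²).

layer 55 (z = 13.2 mm)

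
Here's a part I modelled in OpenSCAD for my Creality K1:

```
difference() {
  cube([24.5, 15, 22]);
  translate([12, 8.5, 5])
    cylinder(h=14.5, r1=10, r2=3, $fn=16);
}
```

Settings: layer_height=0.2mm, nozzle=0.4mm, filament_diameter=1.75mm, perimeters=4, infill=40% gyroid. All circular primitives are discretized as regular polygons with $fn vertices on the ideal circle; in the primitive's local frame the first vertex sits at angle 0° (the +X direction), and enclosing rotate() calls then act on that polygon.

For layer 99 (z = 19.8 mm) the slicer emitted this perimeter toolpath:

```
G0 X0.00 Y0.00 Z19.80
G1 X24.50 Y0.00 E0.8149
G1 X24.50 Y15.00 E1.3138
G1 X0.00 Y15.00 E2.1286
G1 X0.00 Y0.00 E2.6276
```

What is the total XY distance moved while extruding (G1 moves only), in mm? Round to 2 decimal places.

Sum the Euclidean lengths of each G1 segment: total = 79.00 mm.

79.00 mm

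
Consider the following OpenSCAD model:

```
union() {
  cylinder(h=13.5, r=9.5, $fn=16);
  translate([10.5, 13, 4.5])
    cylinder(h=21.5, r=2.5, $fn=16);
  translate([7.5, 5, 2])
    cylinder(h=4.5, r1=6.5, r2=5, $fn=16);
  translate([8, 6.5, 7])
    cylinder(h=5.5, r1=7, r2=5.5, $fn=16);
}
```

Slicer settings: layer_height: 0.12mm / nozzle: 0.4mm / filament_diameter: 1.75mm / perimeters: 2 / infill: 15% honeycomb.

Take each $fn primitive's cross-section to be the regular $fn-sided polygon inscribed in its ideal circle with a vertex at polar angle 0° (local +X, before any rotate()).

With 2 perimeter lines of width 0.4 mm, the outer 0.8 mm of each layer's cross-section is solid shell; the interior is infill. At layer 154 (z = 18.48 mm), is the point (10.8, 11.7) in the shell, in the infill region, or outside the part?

infill

At z = 18.48 mm: the cylinder does not reach this height (z outside [0, 13.5]); the cylinder at (10.5, 13): section is a regular 16-gon, circumradius r=2.5; the cone at (7.5, 5) is absent (z outside [2, 6.5]); the cone at (8, 6.5) is not intersected at this z (z outside [7, 12.5]); Combining (union): only the r=2.5 cylinder at (10.5, 13) is present, so the union is just that shape — 1 connected region. Overall, the cross-section is a single solid region. The nearest boundary edge runs (10.50, 10.50)→(11.46, 10.69); distance from the point to it = 1.12 mm. The point is inside the cross-section and 1.12 mm from the nearest boundary — more than the 0.8 mm shell width (2 × 0.4), so it's in the infill interior.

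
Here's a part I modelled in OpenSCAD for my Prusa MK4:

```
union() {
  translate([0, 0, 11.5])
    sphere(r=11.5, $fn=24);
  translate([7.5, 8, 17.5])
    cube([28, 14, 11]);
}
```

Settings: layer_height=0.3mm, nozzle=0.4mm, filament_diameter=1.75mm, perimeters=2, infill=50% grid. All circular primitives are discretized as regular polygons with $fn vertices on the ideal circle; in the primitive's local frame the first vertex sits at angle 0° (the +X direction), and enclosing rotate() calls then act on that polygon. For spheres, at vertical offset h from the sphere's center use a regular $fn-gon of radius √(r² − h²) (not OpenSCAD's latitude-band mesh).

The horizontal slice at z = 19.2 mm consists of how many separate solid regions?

2

At z = 19.2 mm: the r=11.5 sphere contributes a regular 24-gon of circumradius √(11.5²−7.7²) = 8.542; the cube at (7.5, 8) (footprint 28×14) is included at this height; Merging all regions: the 2 present regions are separate (no shared area or edge), so areas and boundary lengths simply add and each stays a separate island — 2 connected regions. The result has 2 disconnected regions.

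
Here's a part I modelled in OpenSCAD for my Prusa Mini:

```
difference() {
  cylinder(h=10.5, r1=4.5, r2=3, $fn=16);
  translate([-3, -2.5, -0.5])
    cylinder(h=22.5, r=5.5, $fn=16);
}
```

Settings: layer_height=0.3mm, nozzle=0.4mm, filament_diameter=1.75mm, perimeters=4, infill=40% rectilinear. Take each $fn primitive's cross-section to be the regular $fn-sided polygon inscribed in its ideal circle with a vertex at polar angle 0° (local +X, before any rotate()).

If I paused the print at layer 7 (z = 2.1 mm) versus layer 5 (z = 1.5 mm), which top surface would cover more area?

Layer 7 (z = 2.1): the cone: at t=0.200 of its height the radius interpolates to r₁+(r₂−r₁)t = 4.200, giving a regular 16-gon of that circumradius (area = (16/2)·4.200²·sin(360°/16) = 54.00 mm²); the cylinder at (-3, -2.5): section is a regular 16-gon, circumradius r=5.5 (area = (16/2)·5.500²·sin(360°/16) = 92.61 mm²); Subtracting the remaining from the first: starting from the cone (54.00 mm²), the r=5.5 cylinder at (-3, -2.5) partially overlaps it — only the 34.77 mm² overlap (of its 92.61 mm²) is removed, clipping the outline — area = 19.23 mm². So its area = 19.23 mm². Layer 5 (z = 1.5): the cone contributes a regular 16-gon of circumradius 4.286 (interpolated between r1=4.5 and r2=3 at t=0.143) (area = (16/2)·4.286²·sin(360°/16) = 56.23 mm²); the r=5.5 cylinder at (-3, -2.5) contributes a regular 16-gon of circumradius 5.5 (area = (16/2)·5.500²·sin(360°/16) = 92.61 mm²); Taking the first minus the rest: starting from the cone (56.23 mm²), the r=5.5 cylinder at (-3, -2.5) partially overlaps it — only the 35.82 mm² overlap (of its 92.61 mm²) is removed, clipping the outline — area = 20.41 mm². So its area = 20.41 mm². Layer 5 is larger (20.41 vs 19.23 mm²).

layer 5 (z = 1.5 mm)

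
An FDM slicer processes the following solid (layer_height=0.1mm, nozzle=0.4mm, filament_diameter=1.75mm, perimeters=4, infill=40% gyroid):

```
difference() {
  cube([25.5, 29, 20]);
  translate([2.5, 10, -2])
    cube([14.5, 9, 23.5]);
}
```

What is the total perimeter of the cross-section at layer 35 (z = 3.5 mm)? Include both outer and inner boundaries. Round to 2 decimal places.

At z = 3.5 mm: the 25.5×29 cube contributes its full rectangle (perimeter 109.00 mm); the cube at (2.5, 10) (footprint 14.5×9) is included at this height (perimeter 47.00 mm); Taking the first minus the rest: starting from the 25.5×29 cube, the 14.5×9 cube at (2.5, 10) lies wholly inside it (removes its full 130.50 mm² and its 47.00 mm outline becomes a hole wall) — boundary (outer + 1 inner loop) = 156.00 mm. Overall, the cross-section is one region with 1 hole. Total boundary length (outer + inner) = 156.00 mm.

156.00 mm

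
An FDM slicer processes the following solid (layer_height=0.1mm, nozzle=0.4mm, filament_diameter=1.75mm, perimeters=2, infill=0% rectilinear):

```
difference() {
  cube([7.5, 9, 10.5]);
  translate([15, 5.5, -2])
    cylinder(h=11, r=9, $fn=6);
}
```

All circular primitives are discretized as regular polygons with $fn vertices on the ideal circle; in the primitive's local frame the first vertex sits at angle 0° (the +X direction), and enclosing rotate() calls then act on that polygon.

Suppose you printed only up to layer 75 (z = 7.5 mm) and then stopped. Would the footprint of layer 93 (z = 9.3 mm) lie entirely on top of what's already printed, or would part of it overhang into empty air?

Compare the two slices. At z = 7.5: the 7.5×9 cube contributes its full rectangle (area 67.50 mm²); the cylinder at (15, 5.5): section is a regular 6-gon, circumradius r=9 (area = (6/2)·9.000²·sin(360°/6) = 210.44 mm²); Taking the first minus the rest: starting from the 7.5×9 cube (67.50 mm²), the r=9 cylinder at (15, 5.5) partially overlaps it — only the 3.90 mm² overlap (of its 210.44 mm²) is removed, clipping the outline — area = 63.60 mm². At z = 9.3: the 7.5×9 cube contributes its full rectangle (area 67.50 mm²); the cylinder at (15, 5.5) is not intersected at this z (z outside [-2, 9]); After the difference (first − rest): none of the subtracted shapes is present at this height, so the 7.5×9 cube is unchanged — area = 67.50 mm². Checking containment: at z = 9.3 the cross-section extends beyond the z = 7.5 cross-section by about 3.90 mm².

part overhangs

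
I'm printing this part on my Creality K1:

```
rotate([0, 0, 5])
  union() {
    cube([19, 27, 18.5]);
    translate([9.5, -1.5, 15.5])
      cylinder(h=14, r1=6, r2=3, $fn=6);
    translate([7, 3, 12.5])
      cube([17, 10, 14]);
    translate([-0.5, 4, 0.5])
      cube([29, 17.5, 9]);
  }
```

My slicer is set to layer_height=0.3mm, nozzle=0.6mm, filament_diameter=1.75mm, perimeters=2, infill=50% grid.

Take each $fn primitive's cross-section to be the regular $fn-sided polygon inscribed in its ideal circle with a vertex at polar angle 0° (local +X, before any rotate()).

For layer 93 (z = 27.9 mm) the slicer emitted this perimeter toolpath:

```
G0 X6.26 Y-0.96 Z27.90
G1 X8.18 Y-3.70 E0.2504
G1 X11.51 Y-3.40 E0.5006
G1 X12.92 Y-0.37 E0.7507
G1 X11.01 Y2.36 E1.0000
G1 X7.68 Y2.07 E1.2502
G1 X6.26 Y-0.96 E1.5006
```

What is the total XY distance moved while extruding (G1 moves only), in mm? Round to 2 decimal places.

20.05 mm

Sum the Euclidean lengths of each G1 segment: total = 20.05 mm.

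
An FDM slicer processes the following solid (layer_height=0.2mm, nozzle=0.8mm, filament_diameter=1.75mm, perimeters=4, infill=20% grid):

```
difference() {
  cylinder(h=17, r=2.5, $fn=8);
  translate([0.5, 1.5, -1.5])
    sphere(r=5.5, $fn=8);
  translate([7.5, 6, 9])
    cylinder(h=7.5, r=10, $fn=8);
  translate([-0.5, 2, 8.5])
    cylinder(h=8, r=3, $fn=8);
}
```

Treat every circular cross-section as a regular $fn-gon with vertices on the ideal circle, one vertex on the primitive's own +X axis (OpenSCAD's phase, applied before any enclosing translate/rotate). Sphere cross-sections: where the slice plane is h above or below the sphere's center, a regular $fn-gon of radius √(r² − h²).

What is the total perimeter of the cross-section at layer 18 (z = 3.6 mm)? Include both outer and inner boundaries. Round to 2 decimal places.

At z = 3.6 mm: the cylinder: section is a regular 8-gon, circumradius r=2.5 (perimeter = 2·8·2.500·sin(180°/8) = 15.31 mm); the r=5.5 sphere at (0.5, 1.5) contributes a regular 8-gon of circumradius √(5.5²−5.1²) = 2.059 (perimeter = 2·8·2.059·sin(180°/8) = 12.61 mm); the cylinder at (7.5, 6) is absent (z outside [9, 16.5]); the cylinder at (-0.5, 2) does not reach this height (z outside [8.5, 16.5]); Taking the first minus the rest: starting from the r=2.5 cylinder, the r=5.5 sphere at (0.5, 1.5) partially overlaps it — only the 7.88 mm² overlap (of its 11.99 mm²) is removed, clipping the outline — boundary = 16.60 mm. Overall, the cross-section is a single solid region. Total boundary length (outer) = 16.60 mm.

16.60 mm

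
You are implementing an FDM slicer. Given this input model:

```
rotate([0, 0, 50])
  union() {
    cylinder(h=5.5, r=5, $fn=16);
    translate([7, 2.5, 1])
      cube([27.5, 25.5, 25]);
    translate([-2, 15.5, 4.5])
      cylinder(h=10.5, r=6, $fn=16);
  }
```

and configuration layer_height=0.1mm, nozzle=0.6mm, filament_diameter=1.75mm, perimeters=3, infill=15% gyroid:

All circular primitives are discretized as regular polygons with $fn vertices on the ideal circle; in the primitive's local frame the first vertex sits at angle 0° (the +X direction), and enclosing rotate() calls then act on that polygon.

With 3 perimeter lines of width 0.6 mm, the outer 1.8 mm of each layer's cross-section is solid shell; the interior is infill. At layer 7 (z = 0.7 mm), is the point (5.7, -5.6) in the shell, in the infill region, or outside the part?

At z = 0.7 mm: the cylinder: section is a regular 16-gon, circumradius r=5; the cube at (7, 2.5) does not reach this height (z outside [1, 26]); the cylinder at (-2, 15.5) does not reach this height (z outside [4.5, 15]); Merging all regions: only the r=5 cylinder is present, so the union is just that shape — 1 connected region; (rotated 50° about Z; rotation is an isometry so areas/perimeters/island counts are preserved). Overall, the cross-section is a single solid region. Undo the 50° rotation: the query point maps to (-0.626, -7.966) in the un-rotated model frame. The nearest boundary edge runs (-1.91, -4.62)→(-0.00, -5.00); distance from the point to it = 3.03 mm. The point is not inside any of the regions above, so it lies outside the cross-section (3.03 mm from the nearest boundary).

outside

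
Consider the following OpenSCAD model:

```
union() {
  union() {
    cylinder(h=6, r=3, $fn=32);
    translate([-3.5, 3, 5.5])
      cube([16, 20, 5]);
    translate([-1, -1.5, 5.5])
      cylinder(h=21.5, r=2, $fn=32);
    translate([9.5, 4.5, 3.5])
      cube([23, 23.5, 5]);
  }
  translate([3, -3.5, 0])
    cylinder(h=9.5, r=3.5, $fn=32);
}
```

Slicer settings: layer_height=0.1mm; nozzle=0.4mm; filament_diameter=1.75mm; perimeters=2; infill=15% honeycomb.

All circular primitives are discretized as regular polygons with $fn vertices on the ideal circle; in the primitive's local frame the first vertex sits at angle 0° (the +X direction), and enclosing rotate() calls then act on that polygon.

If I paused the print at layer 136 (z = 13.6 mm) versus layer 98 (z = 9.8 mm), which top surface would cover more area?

Layer 136 (z = 13.6): the cylinder does not reach this height (z outside [0, 6]); the cube at (-3.5, 3) is absent (z outside [5.5, 10.5]); the cylinder at (-1, -1.5): section is a regular 32-gon, circumradius r=2 (area = (32/2)·2.000²·sin(360°/32) = 12.49 mm²); the cube at (9.5, 4.5) is absent (z outside [3.5, 8.5]); Taking the union: only the r=2 cylinder at (-1, -1.5) is present, so the union is just that shape — area = 12.49 mm²; the cylinder at (3, -3.5) does not reach this height (z outside [0, 9.5]); Combining (union): only the result so far is present, so the union is just that shape — area = 12.49 mm². So its area = 12.49 mm². Layer 98 (z = 9.8): the cylinder is not intersected at this z (z outside [0, 6]); the cube at (-3.5, 3) (footprint 16×20) is included at this height (area 320.00 mm²); the cylinder at (-1, -1.5): section is a regular 32-gon, circumradius r=2 (area = (32/2)·2.000²·sin(360°/32) = 12.49 mm²); the cube at (9.5, 4.5) is not intersected at this z (z outside [3.5, 8.5]); Combining (union): the 2 present regions are separate (no shared area or edge), so areas and boundary lengths simply add and each stays a separate island — area = 332.49 mm²; the cylinder at (3, -3.5) is absent (z outside [0, 9.5]); Taking the union: only that combined region is present, so the union is just that shape — area = 332.49 mm². So its area = 332.49 mm². Layer 98 is larger (332.49 vs 12.49 mm²).

layer 98 (z = 9.8 mm)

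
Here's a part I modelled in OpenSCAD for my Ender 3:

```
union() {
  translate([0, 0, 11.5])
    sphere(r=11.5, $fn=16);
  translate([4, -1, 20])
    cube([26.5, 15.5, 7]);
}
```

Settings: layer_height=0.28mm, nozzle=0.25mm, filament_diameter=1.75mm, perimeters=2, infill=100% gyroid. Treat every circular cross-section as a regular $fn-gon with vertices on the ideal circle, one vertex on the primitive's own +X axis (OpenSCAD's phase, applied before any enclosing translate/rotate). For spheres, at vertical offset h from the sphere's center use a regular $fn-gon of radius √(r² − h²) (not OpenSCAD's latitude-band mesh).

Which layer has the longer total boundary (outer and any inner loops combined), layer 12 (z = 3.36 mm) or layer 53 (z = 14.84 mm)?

layer 53 (z = 14.84 mm)

Layer 12 (z = 3.36): the sphere: section is a regular 16-gon, circumradius = √(r²−h²) = √(11.5²−8.14²) = 8.123 (perimeter = 2·16·8.123·sin(180°/16) = 50.71 mm); the cube at (4, -1) is not intersected at this z (z outside [20, 27]); Taking the union: only the r=11.5 sphere is present, so the union is just that shape — boundary = 50.71 mm. So its perimeter = 50.71 mm. Layer 53 (z = 14.84): the r=11.5 sphere slices to a regular 16-gon of circumradius 11.004 (√(r²−h²) with h=3.34 from center) (perimeter = 2·16·11.004·sin(180°/16) = 68.70 mm); the cube at (4, -1) does not reach this height (z outside [20, 27]); Combining (union): only the r=11.5 sphere is present, so the union is just that shape — boundary = 68.70 mm. So its perimeter = 68.70 mm. Layer 53 is larger (68.70 vs 50.71 mm).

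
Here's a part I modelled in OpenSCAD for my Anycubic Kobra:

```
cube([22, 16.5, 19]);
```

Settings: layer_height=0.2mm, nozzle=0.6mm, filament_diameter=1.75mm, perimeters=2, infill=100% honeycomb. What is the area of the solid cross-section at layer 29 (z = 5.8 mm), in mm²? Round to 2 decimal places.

363.00 mm²

At z = 5.8 mm: the 22×16.5 cube contributes its full rectangle (area 363.00 mm²). Overall, the cross-section is a single solid region. Net area = 363.00 mm².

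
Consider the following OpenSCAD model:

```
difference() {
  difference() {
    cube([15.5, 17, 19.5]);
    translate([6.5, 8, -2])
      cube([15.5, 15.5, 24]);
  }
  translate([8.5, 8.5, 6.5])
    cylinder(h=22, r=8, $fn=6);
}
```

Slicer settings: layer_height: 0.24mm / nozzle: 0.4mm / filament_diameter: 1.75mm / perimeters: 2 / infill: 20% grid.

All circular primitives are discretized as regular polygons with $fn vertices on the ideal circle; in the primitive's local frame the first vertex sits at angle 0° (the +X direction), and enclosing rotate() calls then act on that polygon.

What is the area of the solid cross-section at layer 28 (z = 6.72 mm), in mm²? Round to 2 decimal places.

At z = 6.72 mm: the cube (footprint 15.5×17) is included at this height (area 263.50 mm²); the cube at (6.5, 8) is present — its section is the full 15.5×15.5 rectangle (area 240.25 mm²); After the difference (first − rest): starting from the 15.5×17 cube (263.50 mm²), the 15.5×15.5 cube at (6.5, 8) partially overlaps it — only the 81.00 mm² overlap (of its 240.25 mm²) is removed, clipping the outline — area = 182.50 mm²; the r=8 cylinder at (8.5, 8.5) gives a regular 6-gon of circumradius 8 (constant along its height) (area = (6/2)·8.000²·sin(360°/6) = 166.28 mm²); Subtracting the remaining from the first: starting from that combined region (182.50 mm²), the r=8 cylinder at (8.5, 8.5) partially overlaps it — only the 105.49 mm² overlap (of its 166.28 mm²) is removed, clipping the outline — area = 77.01 mm². Overall, the cross-section is a single solid region. Net area = 77.01 mm².

77.01 mm²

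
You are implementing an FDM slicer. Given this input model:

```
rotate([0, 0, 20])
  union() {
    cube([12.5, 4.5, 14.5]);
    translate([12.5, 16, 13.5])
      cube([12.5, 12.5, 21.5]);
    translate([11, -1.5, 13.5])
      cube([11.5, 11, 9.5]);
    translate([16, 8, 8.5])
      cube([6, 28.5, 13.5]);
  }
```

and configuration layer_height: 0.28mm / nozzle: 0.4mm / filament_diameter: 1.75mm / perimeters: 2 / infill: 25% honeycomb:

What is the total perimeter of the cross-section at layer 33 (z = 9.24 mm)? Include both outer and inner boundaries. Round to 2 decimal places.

103.00 mm

At z = 9.24 mm: the cube (footprint 12.5×4.5) is included at this height (perimeter 34.00 mm); the cube at (12.5, 16) is not intersected at this z (z outside [13.5, 35]); the cube at (11, -1.5) is absent (z outside [13.5, 23]); the cube at (16, 8) (footprint 6×28.5) is included at this height (perimeter 69.00 mm); Combining (union): the 2 present regions are separate (no shared area or edge), so areas and boundary lengths simply add and each stays a separate island — boundary = 103.00 mm; (rotated 20° about Z; rotation is an isometry so areas/perimeters/island counts are preserved). Overall, the cross-section has 2 separate islands. Total boundary length (outer) = 103.00 mm.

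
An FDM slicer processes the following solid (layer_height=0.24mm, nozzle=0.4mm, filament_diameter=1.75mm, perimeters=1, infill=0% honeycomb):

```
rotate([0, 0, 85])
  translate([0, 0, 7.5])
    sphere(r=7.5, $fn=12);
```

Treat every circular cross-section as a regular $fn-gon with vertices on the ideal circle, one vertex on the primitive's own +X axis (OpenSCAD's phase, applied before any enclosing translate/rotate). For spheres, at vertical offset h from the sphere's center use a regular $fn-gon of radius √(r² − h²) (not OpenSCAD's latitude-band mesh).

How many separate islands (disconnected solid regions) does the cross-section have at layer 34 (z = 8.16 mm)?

At z = 8.16 mm: the r=7.5 sphere slices to a regular 12-gon of circumradius 7.471 (√(r²−h²) with h=0.66 from center); (rotated 85° about Z; rotation is an isometry so areas/perimeters/island counts are preserved). Overall, the cross-section is a single solid region. Island count = 1.

1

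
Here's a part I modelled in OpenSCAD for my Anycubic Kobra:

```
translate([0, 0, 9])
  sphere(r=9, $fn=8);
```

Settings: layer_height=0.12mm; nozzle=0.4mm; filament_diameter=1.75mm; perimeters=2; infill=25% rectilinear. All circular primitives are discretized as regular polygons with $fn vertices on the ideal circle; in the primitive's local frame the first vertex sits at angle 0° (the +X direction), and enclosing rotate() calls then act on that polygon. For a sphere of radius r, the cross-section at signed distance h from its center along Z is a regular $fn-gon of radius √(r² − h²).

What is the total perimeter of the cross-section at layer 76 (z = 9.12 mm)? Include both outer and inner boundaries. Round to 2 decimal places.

55.10 mm

At z = 9.12 mm: the r=9 sphere slices to a regular 8-gon of circumradius 8.999 (√(r²−h²) with h=0.12 from center) (perimeter = 2·8·8.999·sin(180°/8) = 55.10 mm). Overall, the cross-section is a single solid region. Total boundary length (outer) = 55.10 mm.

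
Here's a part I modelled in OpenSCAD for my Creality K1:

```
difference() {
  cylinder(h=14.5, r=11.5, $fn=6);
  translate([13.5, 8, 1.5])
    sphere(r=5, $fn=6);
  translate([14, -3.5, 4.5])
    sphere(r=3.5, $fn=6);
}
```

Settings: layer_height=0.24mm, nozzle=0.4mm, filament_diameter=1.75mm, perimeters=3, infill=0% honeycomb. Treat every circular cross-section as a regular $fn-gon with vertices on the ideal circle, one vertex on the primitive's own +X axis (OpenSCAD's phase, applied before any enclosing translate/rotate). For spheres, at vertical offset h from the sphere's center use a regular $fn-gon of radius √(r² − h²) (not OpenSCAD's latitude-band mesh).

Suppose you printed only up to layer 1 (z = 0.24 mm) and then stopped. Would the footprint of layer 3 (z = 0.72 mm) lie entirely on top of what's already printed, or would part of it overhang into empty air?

entirely on top

Compare the two slices. At z = 0.24: the r=11.5 cylinder gives a regular 6-gon of circumradius 11.5 (constant along its height) (area = (6/2)·11.500²·sin(360°/6) = 343.60 mm²); the r=5 sphere at (13.5, 8) contributes a regular 6-gon of circumradius √(5²−1.26²) = 4.839 (area = (6/2)·4.839²·sin(360°/6) = 60.83 mm²); the sphere at (14, -3.5) does not reach this height (|z−center|=4.260 > r=3.5); Taking the first minus the rest: starting from the r=11.5 cylinder (343.60 mm²), the r=5 sphere at (13.5, 8) misses the remaining region (no effect) — area = 343.60 mm². At z = 0.72: the cylinder: section is a regular 6-gon, circumradius r=11.5 (area = (6/2)·11.500²·sin(360°/6) = 343.60 mm²); the sphere at (13.5, 8): section is a regular 6-gon, circumradius = √(r²−h²) = √(5²−0.78²) = 4.939 (area = (6/2)·4.939²·sin(360°/6) = 63.37 mm²); the sphere at (14, -3.5) is not intersected at this z (|z−center|=3.780 > r=3.5); After the difference (first − rest): starting from the r=11.5 cylinder (343.60 mm²), the r=5 sphere at (13.5, 8) misses the remaining region (no effect) — area = 343.60 mm². Checking containment: the cross-section at z = 0.72 is a subset of the cross-section at z = 0.24.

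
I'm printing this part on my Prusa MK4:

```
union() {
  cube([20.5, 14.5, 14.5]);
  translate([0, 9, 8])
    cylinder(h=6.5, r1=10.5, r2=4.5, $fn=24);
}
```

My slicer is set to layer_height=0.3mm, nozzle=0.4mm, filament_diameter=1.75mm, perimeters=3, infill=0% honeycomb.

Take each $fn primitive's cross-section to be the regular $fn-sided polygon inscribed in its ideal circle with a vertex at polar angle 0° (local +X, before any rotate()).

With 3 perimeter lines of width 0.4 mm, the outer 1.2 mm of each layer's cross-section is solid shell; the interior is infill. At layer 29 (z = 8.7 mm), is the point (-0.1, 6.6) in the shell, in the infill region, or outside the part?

infill

At z = 8.7 mm: the cube (footprint 20.5×14.5) is included at this height; the cone at (0, 9): at t=0.108 of its height the radius interpolates to r₁+(r₂−r₁)t = 9.854, giving a regular 24-gon of that circumradius; Merging all regions: the regions partially overlap (shared area 124.24 mm²), so overlapping operands fuse into one piece — 1 connected region. Overall, the cross-section is a single solid region. The nearest boundary edge runs (-0.00, -0.85)→(-2.55, -0.52); distance from the point to it = 7.38 mm. The point is inside the cross-section and 7.38 mm from the nearest boundary — more than the 1.2 mm shell width (3 × 0.4), so it's in the infill interior.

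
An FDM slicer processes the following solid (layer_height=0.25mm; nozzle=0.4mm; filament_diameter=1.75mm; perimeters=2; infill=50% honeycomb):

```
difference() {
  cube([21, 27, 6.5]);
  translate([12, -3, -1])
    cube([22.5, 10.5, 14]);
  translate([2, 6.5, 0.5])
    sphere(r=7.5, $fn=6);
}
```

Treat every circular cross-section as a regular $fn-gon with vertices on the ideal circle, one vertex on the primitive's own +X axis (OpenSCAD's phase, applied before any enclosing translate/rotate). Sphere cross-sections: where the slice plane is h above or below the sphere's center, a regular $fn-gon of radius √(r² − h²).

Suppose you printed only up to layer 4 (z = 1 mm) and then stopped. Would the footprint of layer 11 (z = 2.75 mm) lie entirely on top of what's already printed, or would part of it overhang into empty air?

part overhangs

Compare the two slices. At z = 1: the 21×27 cube contributes its full rectangle (area 567.00 mm²); the cube at (12, -3) (footprint 22.5×10.5) is included at this height (area 236.25 mm²); the r=7.5 sphere at (2, 6.5) slices to a regular 6-gon of circumradius 7.483 (√(r²−h²) with h=0.5 from center) (area = (6/2)·7.483²·sin(360°/6) = 145.49 mm²); Taking the first minus the rest: starting from the 21×27 cube (567.00 mm²), the 22.5×10.5 cube at (12, -3) partially overlaps it — only the 67.50 mm² overlap (of its 236.25 mm²) is removed, clipping the outline; the r=7.5 sphere at (2, 6.5) partially overlaps it — only the 98.67 mm² overlap (of its 145.49 mm²) is removed, clipping the outline — area = 400.83 mm². At z = 2.75: the 21×27 cube contributes its full rectangle (area 567.00 mm²); the 22.5×10.5 cube at (12, -3) contributes its full rectangle (area 236.25 mm²); the r=7.5 sphere at (2, 6.5) slices to a regular 6-gon of circumradius 7.155 (√(r²−h²) with h=2.25 from center) (area = (6/2)·7.155²·sin(360°/6) = 132.99 mm²); After the difference (first − rest): starting from the 21×27 cube (567.00 mm²), the 22.5×10.5 cube at (12, -3) partially overlaps it — only the 67.50 mm² overlap (of its 236.25 mm²) is removed, clipping the outline; the r=7.5 sphere at (2, 6.5) partially overlaps it — only the 91.28 mm² overlap (of its 132.99 mm²) is removed, clipping the outline — area = 408.22 mm². Checking containment: at z = 2.75 the cross-section extends beyond the z = 1 cross-section by about 7.39 mm².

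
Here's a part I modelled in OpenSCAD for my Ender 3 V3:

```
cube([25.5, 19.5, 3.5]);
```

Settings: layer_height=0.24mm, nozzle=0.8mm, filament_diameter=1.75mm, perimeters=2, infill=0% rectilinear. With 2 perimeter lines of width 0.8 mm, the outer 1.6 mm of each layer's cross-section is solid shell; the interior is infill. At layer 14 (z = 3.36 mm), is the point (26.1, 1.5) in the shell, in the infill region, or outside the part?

At z = 3.36 mm: the cube is present — its section is the full 25.5×19.5 rectangle. Overall, the cross-section is a single solid region. The nearest boundary edge runs (25.50, 0.00)→(25.50, 19.50); distance from the point to it = 0.60 mm. The point is not inside any of the regions above, so it lies outside the cross-section (0.60 mm from the nearest boundary).

outside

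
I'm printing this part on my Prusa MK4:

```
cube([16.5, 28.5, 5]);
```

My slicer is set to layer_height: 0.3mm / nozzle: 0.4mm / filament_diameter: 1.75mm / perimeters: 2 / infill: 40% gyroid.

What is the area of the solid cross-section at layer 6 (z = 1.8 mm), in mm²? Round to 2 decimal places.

At z = 1.8 mm: the cube (footprint 16.5×28.5) is included at this height (area 470.25 mm²). Overall, the cross-section is a single solid region. Net area = 470.25 mm².

470.25 mm²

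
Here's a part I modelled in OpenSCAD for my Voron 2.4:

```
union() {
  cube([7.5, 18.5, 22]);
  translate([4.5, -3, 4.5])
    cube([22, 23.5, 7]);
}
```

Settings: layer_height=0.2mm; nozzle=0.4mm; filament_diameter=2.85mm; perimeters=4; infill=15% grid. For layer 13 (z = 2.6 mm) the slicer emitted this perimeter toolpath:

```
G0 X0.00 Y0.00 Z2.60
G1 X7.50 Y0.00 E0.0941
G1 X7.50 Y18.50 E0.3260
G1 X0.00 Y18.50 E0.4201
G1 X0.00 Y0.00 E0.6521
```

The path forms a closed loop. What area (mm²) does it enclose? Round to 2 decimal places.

Apply the shoelace formula to the sequence of (X, Y) vertices; enclosed area = 138.75 mm².

138.75 mm²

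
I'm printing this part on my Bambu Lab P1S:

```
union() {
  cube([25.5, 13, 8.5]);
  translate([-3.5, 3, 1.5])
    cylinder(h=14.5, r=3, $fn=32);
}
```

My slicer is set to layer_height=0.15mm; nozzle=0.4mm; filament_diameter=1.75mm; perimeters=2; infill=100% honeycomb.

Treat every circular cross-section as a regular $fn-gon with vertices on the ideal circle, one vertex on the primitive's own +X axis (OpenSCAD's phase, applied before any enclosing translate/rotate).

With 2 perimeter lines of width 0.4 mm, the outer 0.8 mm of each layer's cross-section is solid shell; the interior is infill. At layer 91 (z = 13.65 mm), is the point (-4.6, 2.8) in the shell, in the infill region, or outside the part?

infill

At z = 13.65 mm: the cube is not intersected at this z (z outside [0, 8.5]); the cylinder at (-3.5, 3): section is a regular 32-gon, circumradius r=3; Merging all regions: only the r=3 cylinder at (-3.5, 3) is present, so the union is just that shape — 1 connected region. Overall, the cross-section is a single solid region. The nearest boundary edge runs (-6.50, 3.00)→(-6.44, 2.41); distance from the point to it = 1.87 mm. The point is inside the cross-section and 1.87 mm from the nearest boundary — more than the 0.8 mm shell width (2 × 0.4), so it's in the infill interior.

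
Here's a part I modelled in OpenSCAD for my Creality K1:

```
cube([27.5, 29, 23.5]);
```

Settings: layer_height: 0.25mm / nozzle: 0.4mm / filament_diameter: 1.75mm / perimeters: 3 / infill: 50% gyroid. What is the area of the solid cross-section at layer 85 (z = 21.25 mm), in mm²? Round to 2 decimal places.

797.50 mm²

At z = 21.25 mm: the 27.5×29 cube contributes its full rectangle (area 797.50 mm²). Overall, the cross-section is a single solid region. Net area = 797.50 mm².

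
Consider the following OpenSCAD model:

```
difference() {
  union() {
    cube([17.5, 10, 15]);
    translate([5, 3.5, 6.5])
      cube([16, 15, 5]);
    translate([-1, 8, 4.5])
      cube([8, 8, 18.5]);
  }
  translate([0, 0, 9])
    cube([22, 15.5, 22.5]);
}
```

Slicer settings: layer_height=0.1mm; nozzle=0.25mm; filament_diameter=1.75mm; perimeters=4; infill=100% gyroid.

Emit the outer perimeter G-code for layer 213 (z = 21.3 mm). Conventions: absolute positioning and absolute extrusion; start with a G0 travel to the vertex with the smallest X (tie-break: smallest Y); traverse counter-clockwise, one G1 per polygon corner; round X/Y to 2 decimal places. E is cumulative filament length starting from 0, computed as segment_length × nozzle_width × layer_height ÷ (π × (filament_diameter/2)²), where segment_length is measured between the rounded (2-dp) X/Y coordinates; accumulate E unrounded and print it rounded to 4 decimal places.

At z = 21.3 mm: the cube does not reach this height (z outside [0, 15]); the cube at (5, 3.5) is absent (z outside [6.5, 11.5]); the 8×8 cube at (-1, 8) contributes its full rectangle; Taking the union: only the 8×8 cube at (-1, 8) is present, so the union is just that shape — 1 connected region; the 22×15.5 cube contributes its full rectangle; Subtracting the remaining from the first: starting from that combined region, the 22×15.5 cube partially overlaps it — only the 52.50 mm² overlap (of its 341.00 mm²) is removed, clipping the outline — 1 connected region. The outline is a single polygon with 6 vertices. Extrusion per mm of travel: 0.25 × 0.1 / (π × 0.875²) = 0.010394. Accumulating E over each segment gives final E = 0.3326.

G0 X-1.00 Y8.00 Z21.30
G1 X0.00 Y8.00 E0.0104
G1 X0.00 Y15.50 E0.0883
G1 X7.00 Y15.50 E0.1611
G1 X7.00 Y16.00 E0.1663
G1 X-1.00 Y16.00 E0.2495
G1 X-1.00 Y8.00 E0.3326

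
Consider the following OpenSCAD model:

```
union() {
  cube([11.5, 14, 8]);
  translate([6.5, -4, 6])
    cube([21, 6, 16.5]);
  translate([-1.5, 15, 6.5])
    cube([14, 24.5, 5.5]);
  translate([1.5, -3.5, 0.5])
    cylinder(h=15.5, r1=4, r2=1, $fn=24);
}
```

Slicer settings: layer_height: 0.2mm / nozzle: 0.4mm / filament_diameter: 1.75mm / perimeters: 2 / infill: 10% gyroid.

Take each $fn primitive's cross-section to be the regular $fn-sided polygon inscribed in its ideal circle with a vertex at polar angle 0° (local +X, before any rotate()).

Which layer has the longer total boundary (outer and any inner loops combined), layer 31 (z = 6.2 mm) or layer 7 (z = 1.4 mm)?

layer 31 (z = 6.2 mm)

Layer 31 (z = 6.2): the cube is present — its section is the full 11.5×14 rectangle (perimeter 51.00 mm); the 21×6 cube at (6.5, -4) contributes its full rectangle (perimeter 54.00 mm); the cube at (-1.5, 15) does not reach this height (z outside [6.5, 12]); the cone at (1.5, -3.5) contributes a regular 24-gon of circumradius 2.897 (interpolated between r1=4 and r2=1 at t=0.368) (perimeter = 2·24·2.897·sin(180°/24) = 18.15 mm); Taking the union: the regions partially overlap (shared area 10.00 mm²), so the edge portions inside another operand are dropped and the merged outline is re-measured after clipping — boundary = 109.15 mm. So its perimeter = 109.15 mm. Layer 7 (z = 1.4): the 11.5×14 cube contributes its full rectangle (perimeter 51.00 mm); the cube at (6.5, -4) is absent (z outside [6, 22.5]); the cube at (-1.5, 15) is absent (z outside [6.5, 12]); the cone at (1.5, -3.5) (r1=4→r2=1) has section circumradius 3.826 here — a regular 24-gon (perimeter = 2·24·3.826·sin(180°/24) = 23.97 mm); Merging all regions: the regions partially overlap (shared area 0.61 mm²), so the edge portions inside another operand are dropped and the merged outline is re-measured after clipping — boundary = 69.03 mm. So its perimeter = 69.03 mm. Layer 31 is larger (109.15 vs 69.03 mm).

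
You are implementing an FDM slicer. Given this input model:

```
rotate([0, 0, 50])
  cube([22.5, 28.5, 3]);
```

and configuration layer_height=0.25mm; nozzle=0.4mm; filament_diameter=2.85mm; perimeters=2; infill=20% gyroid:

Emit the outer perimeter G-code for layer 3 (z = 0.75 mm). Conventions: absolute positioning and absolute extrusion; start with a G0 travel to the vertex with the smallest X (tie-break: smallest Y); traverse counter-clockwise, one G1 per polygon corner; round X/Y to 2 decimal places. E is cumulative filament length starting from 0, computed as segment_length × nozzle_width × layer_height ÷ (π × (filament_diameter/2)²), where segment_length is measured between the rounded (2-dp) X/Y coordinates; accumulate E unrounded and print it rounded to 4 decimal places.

G0 X-21.83 Y18.32 Z0.75
G1 X0.00 Y0.00 E0.4467
G1 X14.46 Y17.24 E0.7994
G1 X-7.37 Y35.56 E1.2462
G1 X-21.83 Y18.32 E1.5989

At z = 0.75 mm: the cube is present — its section is the full 22.5×28.5 rectangle; (whole slice rotated 50° about Z — lengths, areas and connectivity unchanged). The outline is a single polygon with 4 vertices. Extrusion per mm of travel: 0.4 × 0.25 / (π × 1.425²) = 0.015675. Accumulating E over each segment gives final E = 1.5989.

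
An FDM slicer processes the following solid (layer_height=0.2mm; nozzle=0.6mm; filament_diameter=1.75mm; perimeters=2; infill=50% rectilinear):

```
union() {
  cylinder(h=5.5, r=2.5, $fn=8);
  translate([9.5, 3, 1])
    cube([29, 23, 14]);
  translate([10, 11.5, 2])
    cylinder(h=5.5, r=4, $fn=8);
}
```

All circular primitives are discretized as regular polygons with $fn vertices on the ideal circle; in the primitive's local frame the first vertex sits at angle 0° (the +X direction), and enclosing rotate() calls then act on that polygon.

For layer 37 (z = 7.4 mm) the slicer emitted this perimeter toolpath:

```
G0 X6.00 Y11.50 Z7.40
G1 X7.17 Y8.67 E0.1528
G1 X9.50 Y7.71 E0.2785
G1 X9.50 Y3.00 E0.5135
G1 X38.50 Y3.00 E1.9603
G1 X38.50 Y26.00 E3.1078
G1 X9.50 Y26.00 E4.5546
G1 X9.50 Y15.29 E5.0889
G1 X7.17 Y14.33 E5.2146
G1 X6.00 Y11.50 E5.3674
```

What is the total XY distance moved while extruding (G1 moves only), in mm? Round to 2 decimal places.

Sum the Euclidean lengths of each G1 segment: total = 107.58 mm.

107.58 mm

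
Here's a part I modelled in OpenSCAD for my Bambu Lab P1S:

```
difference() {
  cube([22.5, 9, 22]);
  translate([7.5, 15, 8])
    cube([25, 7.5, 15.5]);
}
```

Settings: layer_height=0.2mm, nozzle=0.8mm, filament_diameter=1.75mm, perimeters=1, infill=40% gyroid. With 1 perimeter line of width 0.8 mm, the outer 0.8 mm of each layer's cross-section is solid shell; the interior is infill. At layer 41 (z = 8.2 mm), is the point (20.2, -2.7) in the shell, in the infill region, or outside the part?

At z = 8.2 mm: the cube (footprint 22.5×9) is included at this height; the cube at (7.5, 15) (footprint 25×7.5) is included at this height; Taking the first minus the rest: starting from the 22.5×9 cube, the 25×7.5 cube at (7.5, 15) misses the remaining region (no effect) — 1 connected region. Overall, the cross-section is a single solid region. The nearest boundary edge runs (22.50, 0.00)→(0.00, 0.00); distance from the point to it = 2.70 mm. The point is not inside any of the regions above, so it lies outside the cross-section (2.70 mm from the nearest boundary).

outside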